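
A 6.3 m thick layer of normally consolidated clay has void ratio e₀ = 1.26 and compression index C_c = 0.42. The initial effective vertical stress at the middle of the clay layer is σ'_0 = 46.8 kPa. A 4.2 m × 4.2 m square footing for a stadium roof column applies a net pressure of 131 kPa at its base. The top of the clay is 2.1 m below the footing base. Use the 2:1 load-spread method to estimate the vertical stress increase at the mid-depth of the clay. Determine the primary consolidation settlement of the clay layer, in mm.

Mid-depth of clay below the footing base: z = 2.1 + 6.3/2 = 5.25 m.
Stress increase at mid-clay by the 2:1 spreading method:
Δσ = qBL/((B+z)(L+z)) = 131×4.2×4.2/((4.2+5.25)(4.2+5.25)) = 25.877 kPa
Final effective stress: σ'_f = σ'_0 + Δσ = 46.8 + 25.877 = 72.677 kPa.
Normally consolidated clay, so the full stress increment lies on the virgin compression line:
S_c = C_c·H/(1+e₀)·log₁₀(σ'_f/σ'_0) = 0.42×6.3/(1+1.26)×log₁₀(72.677/46.8)
    = 1.1708 × 0.19115 = 0.2238 m

S_c ≈ 224 mm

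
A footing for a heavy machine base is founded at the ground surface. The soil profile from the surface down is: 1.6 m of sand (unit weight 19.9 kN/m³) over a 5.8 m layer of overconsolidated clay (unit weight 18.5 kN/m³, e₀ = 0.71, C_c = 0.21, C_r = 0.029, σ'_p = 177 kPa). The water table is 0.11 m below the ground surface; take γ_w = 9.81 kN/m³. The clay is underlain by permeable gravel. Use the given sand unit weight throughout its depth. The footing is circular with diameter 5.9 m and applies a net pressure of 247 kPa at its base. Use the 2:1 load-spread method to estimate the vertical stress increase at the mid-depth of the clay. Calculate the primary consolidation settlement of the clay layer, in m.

Mid-depth of clay below the ground surface: z = 1.6 + 5.8/2 = 4.5 m.
Total vertical stress at mid-clay: σ_v = 19.9×1.6 + 18.5×2.9 = 85.49 kPa.
Pore pressure: u = 9.81×(4.5 − 0.11) = 43.066 kPa.
Initial effective stress: σ'_0 = σ_v − u = 85.49 − 43.066 = 42.424 kPa.
Stress increase at mid-clay by the 2:1 spreading method:
Δσ ≈ qD²/(D+z)² = 247×5.9²/(5.9+4.5)² = 79.494 kPa
Final effective stress: σ'_f = 42.424 + 79.494 = 121.92 kPa.
σ'_f = 121.92 ≤ σ'_p = 177 kPa, so the clay remains overconsolidated and only the recompression index applies:
S_c = C_r·H/(1+e₀)·log₁₀(σ'_f/σ'_0) = 0.029×5.8/1.71×log₁₀(121.92/42.424)
    = 0.098362 × 0.45846 = 0.0451 m

S_c ≈ 0.0451 m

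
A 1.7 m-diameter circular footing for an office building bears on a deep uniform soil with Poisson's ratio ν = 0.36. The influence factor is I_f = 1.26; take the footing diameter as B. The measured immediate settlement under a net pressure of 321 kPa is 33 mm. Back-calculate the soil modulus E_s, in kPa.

E_s ≈ 18100 kPa

S_e = q·B·(1−ν²)/E_s · I_f  ⇒  E_s = q·B·(1−ν²)·I_f / S_e.
E_s = 321 × 1.7 × 0.8704 × 1.26 / 0.033 = 18140 kPa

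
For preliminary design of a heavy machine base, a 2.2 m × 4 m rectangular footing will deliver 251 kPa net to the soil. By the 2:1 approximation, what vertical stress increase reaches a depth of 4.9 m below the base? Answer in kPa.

Δσ_z ≈ 35 kPa

By the 2:1 method the load spreads at 1 horizontal : 2 vertical, so at depth z the loaded area has grown by z in each plan dimension:
Δσ = qBL/((B+z)(L+z)) = 251×2.2×4/((2.2+4.9)(4+4.9)) = 34.955 kPa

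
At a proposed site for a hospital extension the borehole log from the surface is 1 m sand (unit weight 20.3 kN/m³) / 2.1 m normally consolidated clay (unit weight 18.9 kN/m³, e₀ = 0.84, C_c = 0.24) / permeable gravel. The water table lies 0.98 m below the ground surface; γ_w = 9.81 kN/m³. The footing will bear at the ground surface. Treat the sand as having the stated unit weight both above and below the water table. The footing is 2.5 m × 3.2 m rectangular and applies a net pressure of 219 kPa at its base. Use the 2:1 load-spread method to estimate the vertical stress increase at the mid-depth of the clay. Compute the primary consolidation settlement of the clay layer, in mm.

S_c ≈ 148 mm

Mid-depth of clay below the ground surface: z = 1 + 2.1/2 = 2.05 m.
Total vertical stress at mid-clay: σ_v = 20.3×1 + 18.9×1.05 = 40.145 kPa.
Pore pressure: u = 9.81×(2.05 − 0.98) = 10.497 kPa.
Initial effective stress: σ'_0 = σ_v − u = 40.145 − 10.497 = 29.648 kPa.
Stress increase at mid-clay by the 2:1 spreading method:
Δσ = qBL/((B+z)(L+z)) = 219×2.5×3.2/((2.5+2.05)(3.2+2.05)) = 73.344 kPa
Final effective stress: σ'_f = σ'_0 + Δσ = 29.648 + 73.344 = 102.99 kPa.
Normally consolidated clay, so the full stress increment lies on the virgin compression line:
S_c = C_c·H/(1+e₀)·log₁₀(σ'_f/σ'_0) = 0.24×2.1/(1+0.84)×log₁₀(102.99/29.648)
    = 0.27391 × 0.5408 = 0.1481 m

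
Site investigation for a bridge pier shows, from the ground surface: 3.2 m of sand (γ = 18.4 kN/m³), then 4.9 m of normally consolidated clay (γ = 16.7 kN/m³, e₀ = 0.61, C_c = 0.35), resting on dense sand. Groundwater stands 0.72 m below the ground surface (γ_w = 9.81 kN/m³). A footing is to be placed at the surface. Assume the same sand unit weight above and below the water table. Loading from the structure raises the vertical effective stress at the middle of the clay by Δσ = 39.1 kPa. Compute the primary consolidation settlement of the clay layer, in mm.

S_c ≈ 262 mm

Mid-depth of clay below the ground surface: z = 3.2 + 4.9/2 = 5.65 m.
Total vertical stress at mid-clay: σ_v = 18.4×3.2 + 16.7×2.45 = 99.795 kPa.
Pore pressure: u = 9.81×(5.65 − 0.72) = 48.363 kPa.
Initial effective stress: σ'_0 = σ_v − u = 99.795 − 48.363 = 51.432 kPa.
Final effective stress: σ'_f = σ'_0 + Δσ = 51.432 + 39.1 = 90.532 kPa.
Normally consolidated clay, so the full stress increment lies on the virgin compression line:
S_c = C_c·H/(1+e₀)·log₁₀(σ'_f/σ'_0) = 0.35×4.9/(1+0.61)×log₁₀(90.532/51.432)
    = 1.0652 × 0.24557 = 0.2616 m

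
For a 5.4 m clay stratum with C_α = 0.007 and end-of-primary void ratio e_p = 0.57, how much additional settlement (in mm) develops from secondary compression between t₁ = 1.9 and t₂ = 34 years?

S_s ≈ 30.2 mm

Secondary compression: S_s = C_α·H/(1+e_p)·log₁₀(t₂/t₁)
S_s = 0.007×5.4/(1+0.57)×log₁₀(34/1.9)
    = 0.02408 × 1.253 = 0.03016 m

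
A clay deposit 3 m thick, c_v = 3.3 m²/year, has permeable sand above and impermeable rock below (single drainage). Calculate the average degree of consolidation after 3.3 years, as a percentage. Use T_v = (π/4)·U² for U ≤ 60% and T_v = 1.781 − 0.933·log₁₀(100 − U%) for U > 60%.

Drainage path length: H_d = H = 3 m (single drainage).
T_v = c_v·t/H_d² = 3.3×3.3/3² = 1.21.
T_v = 1.21 corresponds to the U > 60% branch:
U = 1 − 10^((1.781 − T_v)/0.933)/100 = 0.9591

U ≈ 95.9 %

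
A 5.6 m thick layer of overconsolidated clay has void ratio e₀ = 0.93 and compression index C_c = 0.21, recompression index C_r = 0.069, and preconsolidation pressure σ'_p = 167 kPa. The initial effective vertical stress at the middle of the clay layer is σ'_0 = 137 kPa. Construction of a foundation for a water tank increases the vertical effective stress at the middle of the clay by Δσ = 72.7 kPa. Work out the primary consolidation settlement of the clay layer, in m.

S_c ≈ 0.0775 m

Final effective stress: σ'_f = 137 + 72.7 = 209.7 kPa.
σ'_f = 209.7 > σ'_p = 167 kPa, so the stress path crosses the preconsolidation pressure — recompression up to σ'_p, then virgin compression beyond:
S_c = H/(1+e₀)·[C_r·log₁₀(σ'_p/σ'_0) + C_c·log₁₀(σ'_f/σ'_p)]
    = 5.6/1.93 × [0.069×log₁₀(167/137) + 0.21×log₁₀(209.7/167)]
    = 2.9016 × [0.0059337 + 0.020765] = 0.07747 m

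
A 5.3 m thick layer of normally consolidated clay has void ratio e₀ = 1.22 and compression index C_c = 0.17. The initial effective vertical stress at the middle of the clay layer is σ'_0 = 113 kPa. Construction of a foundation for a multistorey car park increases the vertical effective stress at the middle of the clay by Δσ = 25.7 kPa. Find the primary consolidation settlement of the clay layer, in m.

S_c ≈ 0.0361 m

Final effective stress: σ'_f = σ'_0 + Δσ = 113 + 25.7 = 138.7 kPa.
Normally consolidated clay, so the full stress increment lies on the virgin compression line:
S_c = C_c·H/(1+e₀)·log₁₀(σ'_f/σ'_0) = 0.17×5.3/(1+1.22)×log₁₀(138.7/113)
    = 0.40586 × 0.088998 = 0.03612 m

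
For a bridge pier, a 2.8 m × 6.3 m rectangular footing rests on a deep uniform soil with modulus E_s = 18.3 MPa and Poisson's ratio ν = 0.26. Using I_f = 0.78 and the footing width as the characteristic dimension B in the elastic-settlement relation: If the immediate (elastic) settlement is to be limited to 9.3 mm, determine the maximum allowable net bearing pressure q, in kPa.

q ≈ 83.6 kPa

E_s = 18.3 MPa = 18300 kPa.
S_e = q·B·(1−ν²)/E_s · I_f  ⇒  q = S_e·E_s / (B·(1−ν²)·I_f).
q = 0.0093 × 18300 / (2.8 × 0.9324 × 0.78) = 83.58 kPa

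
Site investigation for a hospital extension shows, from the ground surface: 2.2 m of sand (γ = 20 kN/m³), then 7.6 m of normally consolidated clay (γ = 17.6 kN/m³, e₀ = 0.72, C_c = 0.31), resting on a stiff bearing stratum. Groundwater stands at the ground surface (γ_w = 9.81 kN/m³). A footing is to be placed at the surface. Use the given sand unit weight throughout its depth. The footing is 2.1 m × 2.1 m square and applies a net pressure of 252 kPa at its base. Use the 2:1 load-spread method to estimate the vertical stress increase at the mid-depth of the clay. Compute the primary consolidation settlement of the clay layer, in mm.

Mid-depth of clay below the ground surface: z = 2.2 + 7.6/2 = 6 m.
Total vertical stress at mid-clay: σ_v = 20×2.2 + 17.6×3.8 = 110.88 kPa.
Pore pressure: u = 9.81×(6 − 0) = 58.86 kPa.
Initial effective stress: σ'_0 = σ_v − u = 110.88 − 58.86 = 52.02 kPa.
Stress increase at mid-clay by the 2:1 spreading method:
Δσ = qBL/((B+z)(L+z)) = 252×2.1×2.1/((2.1+6)(2.1+6)) = 16.938 kPa
Final effective stress: σ'_f = σ'_0 + Δσ = 52.02 + 16.938 = 68.958 kPa.
Normally consolidated clay, so the full stress increment lies on the virgin compression line:
S_c = C_c·H/(1+e₀)·log₁₀(σ'_f/σ'_0) = 0.31×7.6/(1+0.72)×log₁₀(68.958/52.02)
    = 1.3698 × 0.12241 = 0.1677 m

S_c ≈ 168 mm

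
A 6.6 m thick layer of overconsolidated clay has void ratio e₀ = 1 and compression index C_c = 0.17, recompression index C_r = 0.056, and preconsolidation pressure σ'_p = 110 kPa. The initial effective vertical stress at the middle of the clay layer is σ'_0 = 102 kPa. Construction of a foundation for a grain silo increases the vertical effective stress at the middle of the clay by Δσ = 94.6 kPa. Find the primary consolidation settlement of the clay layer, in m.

Final effective stress: σ'_f = 102 + 94.6 = 196.6 kPa.
σ'_f = 196.6 > σ'_p = 110 kPa, so the stress path crosses the preconsolidation pressure — recompression up to σ'_p, then virgin compression beyond:
S_c = H/(1+e₀)·[C_r·log₁₀(σ'_p/σ'_0) + C_c·log₁₀(σ'_f/σ'_p)]
    = 6.6/2 × [0.056×log₁₀(110/102) + 0.17×log₁₀(196.6/110)]
    = 3.3 × [0.0018364 + 0.042872] = 0.1475 m

S_c ≈ 0.148 m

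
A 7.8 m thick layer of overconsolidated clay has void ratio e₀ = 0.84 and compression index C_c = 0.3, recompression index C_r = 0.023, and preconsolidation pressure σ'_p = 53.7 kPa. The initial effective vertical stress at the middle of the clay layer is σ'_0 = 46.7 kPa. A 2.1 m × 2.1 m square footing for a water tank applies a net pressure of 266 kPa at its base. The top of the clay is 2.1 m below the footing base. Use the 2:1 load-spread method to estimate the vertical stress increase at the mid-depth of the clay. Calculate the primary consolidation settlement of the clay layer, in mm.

Mid-depth of clay below the footing base: z = 2.1 + 7.8/2 = 6 m.
Stress increase at mid-clay by the 2:1 spreading method:
Δσ = qBL/((B+z)(L+z)) = 266×2.1×2.1/((2.1+6)(2.1+6)) = 17.879 kPa
Final effective stress: σ'_f = 46.7 + 17.879 = 64.579 kPa.
σ'_f = 64.579 > σ'_p = 53.7 kPa, so the stress path crosses the preconsolidation pressure — recompression up to σ'_p, then virgin compression beyond:
S_c = H/(1+e₀)·[C_r·log₁₀(σ'_p/σ'_0) + C_c·log₁₀(σ'_f/σ'_p)]
    = 7.8/1.84 × [0.023×log₁₀(53.7/46.7) + 0.3×log₁₀(64.579/53.7)]
    = 4.2391 × [0.0013951 + 0.024035] = 0.1078 m

S_c ≈ 108 mm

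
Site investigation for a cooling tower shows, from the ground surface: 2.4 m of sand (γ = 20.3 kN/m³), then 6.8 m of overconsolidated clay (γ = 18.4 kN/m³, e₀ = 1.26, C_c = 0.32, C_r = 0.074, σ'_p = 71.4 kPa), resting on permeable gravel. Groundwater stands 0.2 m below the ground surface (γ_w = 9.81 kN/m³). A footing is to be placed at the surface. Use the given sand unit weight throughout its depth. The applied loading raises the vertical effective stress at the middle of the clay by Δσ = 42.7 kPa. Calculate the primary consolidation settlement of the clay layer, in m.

S_c ≈ 0.16 m

Mid-depth of clay below the ground surface: z = 2.4 + 6.8/2 = 5.8 m.
Total vertical stress at mid-clay: σ_v = 20.3×2.4 + 18.4×3.4 = 111.28 kPa.
Pore pressure: u = 9.81×(5.8 − 0.2) = 54.936 kPa.
Initial effective stress: σ'_0 = σ_v − u = 111.28 − 54.936 = 56.344 kPa.
Final effective stress: σ'_f = 56.344 + 42.7 = 99.044 kPa.
σ'_f = 99.044 > σ'_p = 71.4 kPa, so the stress path crosses the preconsolidation pressure — recompression up to σ'_p, then virgin compression beyond:
S_c = H/(1+e₀)·[C_r·log₁₀(σ'_p/σ'_0) + C_c·log₁₀(σ'_f/σ'_p)]
    = 6.8/2.26 × [0.074×log₁₀(71.4/56.344) + 0.32×log₁₀(99.044/71.4)]
    = 3.0088 × [0.0076109 + 0.045482] = 0.1597 m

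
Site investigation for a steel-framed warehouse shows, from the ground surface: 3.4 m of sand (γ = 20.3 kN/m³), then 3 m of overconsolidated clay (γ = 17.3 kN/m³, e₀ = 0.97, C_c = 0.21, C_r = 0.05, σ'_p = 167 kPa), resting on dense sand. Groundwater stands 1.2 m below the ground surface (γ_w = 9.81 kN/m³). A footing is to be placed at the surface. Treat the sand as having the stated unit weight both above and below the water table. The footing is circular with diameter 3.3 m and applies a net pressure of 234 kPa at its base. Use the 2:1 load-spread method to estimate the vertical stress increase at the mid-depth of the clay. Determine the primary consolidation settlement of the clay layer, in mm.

S_c ≈ 16.5 mm

Mid-depth of clay below the ground surface: z = 3.4 + 3/2 = 4.9 m.
Total vertical stress at mid-clay: σ_v = 20.3×3.4 + 17.3×1.5 = 94.97 kPa.
Pore pressure: u = 9.81×(4.9 − 1.2) = 36.297 kPa.
Initial effective stress: σ'_0 = σ_v − u = 94.97 − 36.297 = 58.673 kPa.
Stress increase at mid-clay by the 2:1 spreading method:
Δσ ≈ qD²/(D+z)² = 234×3.3²/(3.3+4.9)² = 37.898 kPa
Final effective stress: σ'_f = 58.673 + 37.898 = 96.571 kPa.
σ'_f = 96.571 ≤ σ'_p = 167 kPa, so the clay remains overconsolidated and only the recompression index applies:
S_c = C_r·H/(1+e₀)·log₁₀(σ'_f/σ'_0) = 0.05×3/1.97×log₁₀(96.571/58.673)
    = 0.07614 × 0.21641 = 0.01648 m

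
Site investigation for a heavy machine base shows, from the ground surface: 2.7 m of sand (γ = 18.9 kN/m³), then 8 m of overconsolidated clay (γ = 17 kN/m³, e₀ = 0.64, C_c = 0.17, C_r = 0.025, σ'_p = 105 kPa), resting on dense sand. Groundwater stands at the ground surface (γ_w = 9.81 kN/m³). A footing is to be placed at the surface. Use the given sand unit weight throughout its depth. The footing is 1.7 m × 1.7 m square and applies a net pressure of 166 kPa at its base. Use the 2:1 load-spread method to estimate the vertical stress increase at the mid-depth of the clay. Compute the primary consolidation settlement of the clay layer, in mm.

Mid-depth of clay below the ground surface: z = 2.7 + 8/2 = 6.7 m.
Total vertical stress at mid-clay: σ_v = 18.9×2.7 + 17×4 = 119.03 kPa.
Pore pressure: u = 9.81×(6.7 − 0) = 65.727 kPa.
Initial effective stress: σ'_0 = σ_v − u = 119.03 − 65.727 = 53.303 kPa.
Stress increase at mid-clay by the 2:1 spreading method:
Δσ = qBL/((B+z)(L+z)) = 166×1.7×1.7/((1.7+6.7)(1.7+6.7)) = 6.799 kPa
Final effective stress: σ'_f = 53.303 + 6.799 = 60.102 kPa.
σ'_f = 60.102 ≤ σ'_p = 105 kPa, so the clay remains overconsolidated and only the recompression index applies:
S_c = C_r·H/(1+e₀)·log₁₀(σ'_f/σ'_0) = 0.025×8/1.64×log₁₀(60.102/53.303)
    = 0.12195 × 0.052137 = 0.006358 m

S_c ≈ 6.36 mm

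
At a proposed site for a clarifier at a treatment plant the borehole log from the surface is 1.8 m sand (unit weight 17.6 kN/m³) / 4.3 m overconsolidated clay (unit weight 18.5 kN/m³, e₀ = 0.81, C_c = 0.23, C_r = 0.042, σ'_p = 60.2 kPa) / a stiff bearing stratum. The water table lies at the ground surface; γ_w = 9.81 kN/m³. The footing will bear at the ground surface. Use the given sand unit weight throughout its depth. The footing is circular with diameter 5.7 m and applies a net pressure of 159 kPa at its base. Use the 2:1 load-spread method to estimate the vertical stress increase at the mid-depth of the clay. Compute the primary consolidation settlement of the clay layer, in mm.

Mid-depth of clay below the ground surface: z = 1.8 + 4.3/2 = 3.95 m.
Total vertical stress at mid-clay: σ_v = 17.6×1.8 + 18.5×2.15 = 71.455 kPa.
Pore pressure: u = 9.81×(3.95 − 0) = 38.75 kPa.
Initial effective stress: σ'_0 = σ_v − u = 71.455 − 38.75 = 32.705 kPa.
Stress increase at mid-clay by the 2:1 spreading method:
Δσ ≈ qD²/(D+z)² = 159×5.7²/(5.7+3.95)² = 55.474 kPa
Final effective stress: σ'_f = 32.705 + 55.474 = 88.179 kPa.
σ'_f = 88.179 > σ'_p = 60.2 kPa, so the stress path crosses the preconsolidation pressure — recompression up to σ'_p, then virgin compression beyond:
S_c = H/(1+e₀)·[C_r·log₁₀(σ'_p/σ'_0) + C_c·log₁₀(σ'_f/σ'_p)]
    = 4.3/1.81 × [0.042×log₁₀(60.2/32.705) + 0.23×log₁₀(88.179/60.2)]
    = 2.3757 × [0.011129 + 0.038127] = 0.117 m

S_c ≈ 117 mm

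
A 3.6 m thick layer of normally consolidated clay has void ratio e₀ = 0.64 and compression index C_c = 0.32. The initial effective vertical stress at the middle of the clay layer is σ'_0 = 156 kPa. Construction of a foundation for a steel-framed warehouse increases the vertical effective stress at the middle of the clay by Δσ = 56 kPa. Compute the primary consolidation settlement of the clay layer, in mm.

S_c ≈ 93.6 mm

Final effective stress: σ'_f = σ'_0 + Δσ = 156 + 56 = 212 kPa.
Normally consolidated clay, so the full stress increment lies on the virgin compression line:
S_c = C_c·H/(1+e₀)·log₁₀(σ'_f/σ'_0) = 0.32×3.6/(1+0.64)×log₁₀(212/156)
    = 0.70244 × 0.13321 = 0.09357 m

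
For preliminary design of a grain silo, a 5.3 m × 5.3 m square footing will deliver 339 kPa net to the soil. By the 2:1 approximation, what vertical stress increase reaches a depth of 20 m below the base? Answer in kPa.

By the 2:1 method the load spreads at 1 horizontal : 2 vertical, so at depth z the loaded area has grown by z in each plan dimension:
Δσ = qBL/((B+z)(L+z)) = 339×5.3×5.3/((5.3+20)(5.3+20)) = 14.877 kPa

Δσ_z ≈ 14.9 kPa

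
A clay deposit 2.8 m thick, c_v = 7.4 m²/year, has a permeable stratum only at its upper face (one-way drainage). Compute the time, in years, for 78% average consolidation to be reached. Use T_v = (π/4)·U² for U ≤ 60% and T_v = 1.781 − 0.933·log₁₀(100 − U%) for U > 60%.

Drainage path length: H_d = H = 2.8 m (single drainage).
U > 60%: T_v = 1.781 − 0.933·log₁₀(100 − 78) = 0.52852.
t = T_v·H_d²/c_v = 0.52852×2.8²/7.4 = 0.5599 years.

t ≈ 0.56 years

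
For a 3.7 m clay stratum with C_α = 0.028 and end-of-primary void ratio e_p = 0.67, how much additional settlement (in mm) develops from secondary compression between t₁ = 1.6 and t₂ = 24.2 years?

S_s ≈ 73.2 mm

Secondary compression: S_s = C_α·H/(1+e_p)·log₁₀(t₂/t₁)
S_s = 0.028×3.7/(1+0.67)×log₁₀(24.2/1.6)
    = 0.06204 × 1.18 = 0.07318 m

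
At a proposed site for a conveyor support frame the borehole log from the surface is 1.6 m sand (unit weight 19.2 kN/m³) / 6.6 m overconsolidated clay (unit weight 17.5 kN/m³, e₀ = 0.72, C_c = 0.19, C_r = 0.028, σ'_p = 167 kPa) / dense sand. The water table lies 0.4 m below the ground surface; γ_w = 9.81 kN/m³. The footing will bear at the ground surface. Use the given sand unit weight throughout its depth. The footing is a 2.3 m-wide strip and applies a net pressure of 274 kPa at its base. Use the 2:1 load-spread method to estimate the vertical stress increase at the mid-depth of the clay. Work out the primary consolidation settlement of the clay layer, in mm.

S_c ≈ 50.9 mm

Mid-depth of clay below the ground surface: z = 1.6 + 6.6/2 = 4.9 m.
Total vertical stress at mid-clay: σ_v = 19.2×1.6 + 17.5×3.3 = 88.47 kPa.
Pore pressure: u = 9.81×(4.9 − 0.4) = 44.145 kPa.
Initial effective stress: σ'_0 = σ_v − u = 88.47 − 44.145 = 44.325 kPa.
Stress increase at mid-clay by the 2:1 spreading method:
Δσ = qB/(B+z) = 274×2.3/(2.3+4.9) = 87.528 kPa
Final effective stress: σ'_f = 44.325 + 87.528 = 131.85 kPa.
σ'_f = 131.85 ≤ σ'_p = 167 kPa, so the clay remains overconsolidated and only the recompression index applies:
S_c = C_r·H/(1+e₀)·log₁₀(σ'_f/σ'_0) = 0.028×6.6/1.72×log₁₀(131.85/44.325)
    = 0.10744 × 0.47343 = 0.05087 m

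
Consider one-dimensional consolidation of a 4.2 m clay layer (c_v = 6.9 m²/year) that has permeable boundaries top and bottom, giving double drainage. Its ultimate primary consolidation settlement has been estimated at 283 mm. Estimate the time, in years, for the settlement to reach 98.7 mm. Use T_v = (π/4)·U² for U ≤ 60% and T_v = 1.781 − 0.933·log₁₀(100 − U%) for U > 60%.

t ≈ 0.0611 years

Drainage path length: H_d = H/2 = 2.1 m (double drainage).
U = S(t)/S_ult = 98.7/283 = 0.3488.
U ≤ 60%: T_v = (π/4)·U² = (π/4)×0.34876² = 0.095533.
t = T_v·H_d²/c_v = 0.095533×2.1²/6.9 = 0.06106 years.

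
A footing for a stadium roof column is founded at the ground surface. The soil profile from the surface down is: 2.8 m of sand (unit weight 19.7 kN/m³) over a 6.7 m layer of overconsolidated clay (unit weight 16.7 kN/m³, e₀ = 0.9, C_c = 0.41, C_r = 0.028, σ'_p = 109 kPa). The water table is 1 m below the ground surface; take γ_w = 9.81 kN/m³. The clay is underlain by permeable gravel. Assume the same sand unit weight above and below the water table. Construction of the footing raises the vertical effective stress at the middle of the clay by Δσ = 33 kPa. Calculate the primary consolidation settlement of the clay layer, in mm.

S_c ≈ 18.6 mm

Mid-depth of clay below the ground surface: z = 2.8 + 6.7/2 = 6.15 m.
Total vertical stress at mid-clay: σ_v = 19.7×2.8 + 16.7×3.35 = 111.1 kPa.
Pore pressure: u = 9.81×(6.15 − 1) = 50.522 kPa.
Initial effective stress: σ'_0 = σ_v − u = 111.1 − 50.522 = 60.578 kPa.
Final effective stress: σ'_f = 60.578 + 33 = 93.578 kPa.
σ'_f = 93.578 ≤ σ'_p = 109 kPa, so the clay remains overconsolidated and only the recompression index applies:
S_c = C_r·H/(1+e₀)·log₁₀(σ'_f/σ'_0) = 0.028×6.7/1.9×log₁₀(93.578/60.578)
    = 0.098736 × 0.18886 = 0.01865 m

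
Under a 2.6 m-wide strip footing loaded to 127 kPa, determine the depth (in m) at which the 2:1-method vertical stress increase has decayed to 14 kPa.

2:1 spreading — at depth z the loaded area has grown by z in each plan dimension:
qB/(B+z) = Δσ_z ⇒ z = qB/Δσ_z − B = 127×2.6/14 − 2.6 = 20.99 m

z ≈ 21 m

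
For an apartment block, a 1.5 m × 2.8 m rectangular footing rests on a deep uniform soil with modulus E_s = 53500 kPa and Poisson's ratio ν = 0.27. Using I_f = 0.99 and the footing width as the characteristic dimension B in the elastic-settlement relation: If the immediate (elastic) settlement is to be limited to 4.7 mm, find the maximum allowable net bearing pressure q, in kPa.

q ≈ 183 kPa

S_e = q·B·(1−ν²)/E_s · I_f  ⇒  q = S_e·E_s / (B·(1−ν²)·I_f).
q = 0.0047 × 53500 / (1.5 × 0.9271 × 0.99) = 182.6 kPa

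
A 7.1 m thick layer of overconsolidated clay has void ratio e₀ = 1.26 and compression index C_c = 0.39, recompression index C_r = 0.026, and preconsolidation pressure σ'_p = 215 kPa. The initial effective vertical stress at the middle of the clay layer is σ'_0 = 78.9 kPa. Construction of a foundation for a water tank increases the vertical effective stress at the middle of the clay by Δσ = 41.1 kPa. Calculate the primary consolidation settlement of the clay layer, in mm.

S_c ≈ 14.9 mm

Final effective stress: σ'_f = 78.9 + 41.1 = 120 kPa.
σ'_f = 120 ≤ σ'_p = 215 kPa, so the clay remains overconsolidated and only the recompression index applies:
S_c = C_r·H/(1+e₀)·log₁₀(σ'_f/σ'_0) = 0.026×7.1/2.26×log₁₀(120/78.9)
    = 0.081682 × 0.1821 = 0.01487 m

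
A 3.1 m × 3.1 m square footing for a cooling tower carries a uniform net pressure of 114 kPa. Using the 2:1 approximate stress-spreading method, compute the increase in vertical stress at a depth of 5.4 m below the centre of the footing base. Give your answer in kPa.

Δσ_z ≈ 15.2 kPa

By the 2:1 method the load spreads at 1 horizontal : 2 vertical, so at depth z the loaded area has grown by z in each plan dimension:
Δσ = qBL/((B+z)(L+z)) = 114×3.1×3.1/((3.1+5.4)(3.1+5.4)) = 15.163 kPa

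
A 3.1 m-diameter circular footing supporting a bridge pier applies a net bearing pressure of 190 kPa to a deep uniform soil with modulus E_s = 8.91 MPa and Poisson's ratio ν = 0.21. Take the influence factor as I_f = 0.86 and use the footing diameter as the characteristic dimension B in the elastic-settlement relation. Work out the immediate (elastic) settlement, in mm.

S_e ≈ 54.3 mm

Immediate (elastic) settlement: S_e = q·B·(1−ν²)/E_s · I_f.
E_s = 8.91 MPa = 8910 kPa.
S_e = 190 × 3.1 × (1 − 0.21²) / 8910 × 0.86
    = 190 × 3.1 × 0.9559 / 8910 × 0.86
    = 0.05434 m = 54.34 mm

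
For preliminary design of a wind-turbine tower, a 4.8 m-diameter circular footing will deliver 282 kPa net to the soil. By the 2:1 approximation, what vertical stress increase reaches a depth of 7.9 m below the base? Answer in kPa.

By the 2:1 method the load spreads at 1 horizontal : 2 vertical, so at depth z the loaded area has grown by z in each plan dimension:
Δσ ≈ qD²/(D+z)² = 282×4.8²/(4.8+7.9)² = 40.283 kPa

Δσ_z ≈ 40.3 kPa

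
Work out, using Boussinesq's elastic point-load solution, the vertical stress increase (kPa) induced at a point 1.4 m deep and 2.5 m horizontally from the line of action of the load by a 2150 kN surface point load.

Δσ_z ≈ 14.6 kPa

Boussinesq vertical stress below a point load on an elastic half-space:
Δσ_z = 3P/(2πz²) · [1 + (r/z)²]^(−5/2)
r/z = 2.5/1.4 = 1.7857; [1+(r/z)²]^(−5/2) = 0.027847.
Δσ_z = 3×2150/(2π×1.4²) × 0.027847 = 523.75 × 0.027847 = 14.58 kPa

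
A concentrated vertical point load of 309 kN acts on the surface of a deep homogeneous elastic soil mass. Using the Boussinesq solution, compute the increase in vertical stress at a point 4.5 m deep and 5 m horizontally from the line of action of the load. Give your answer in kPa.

Δσ_z ≈ 0.976 kPa

Boussinesq vertical stress below a point load on an elastic half-space:
Δσ_z = 3P/(2πz²) · [1 + (r/z)²]^(−5/2)
r/z = 5/4.5 = 1.1111; [1+(r/z)²]^(−5/2) = 0.13397.
Δσ_z = 3×309/(2π×4.5²) × 0.13397 = 7.2858 × 0.13397 = 0.9761 kPa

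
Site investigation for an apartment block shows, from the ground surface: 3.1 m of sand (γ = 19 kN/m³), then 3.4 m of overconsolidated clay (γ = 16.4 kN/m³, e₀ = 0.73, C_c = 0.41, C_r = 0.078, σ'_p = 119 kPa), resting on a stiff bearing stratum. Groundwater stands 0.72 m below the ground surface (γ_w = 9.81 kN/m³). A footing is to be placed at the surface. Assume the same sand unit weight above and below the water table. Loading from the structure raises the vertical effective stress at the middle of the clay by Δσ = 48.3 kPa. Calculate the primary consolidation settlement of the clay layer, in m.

Mid-depth of clay below the ground surface: z = 3.1 + 3.4/2 = 4.8 m.
Total vertical stress at mid-clay: σ_v = 19×3.1 + 16.4×1.7 = 86.78 kPa.
Pore pressure: u = 9.81×(4.8 − 0.72) = 40.025 kPa.
Initial effective stress: σ'_0 = σ_v − u = 86.78 − 40.025 = 46.755 kPa.
Final effective stress: σ'_f = 46.755 + 48.3 = 95.055 kPa.
σ'_f = 95.055 ≤ σ'_p = 119 kPa, so the clay remains overconsolidated and only the recompression index applies:
S_c = C_r·H/(1+e₀)·log₁₀(σ'_f/σ'_0) = 0.078×3.4/1.73×log₁₀(95.055/46.755)
    = 0.15329 × 0.30815 = 0.04724 m

S_c ≈ 0.0472 m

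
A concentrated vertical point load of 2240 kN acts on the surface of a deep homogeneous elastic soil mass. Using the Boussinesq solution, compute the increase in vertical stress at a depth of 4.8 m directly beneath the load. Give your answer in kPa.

Δσ_z ≈ 46.4 kPa

Boussinesq vertical stress below a point load on an elastic half-space:
Δσ_z = 3P/(2πz²) · [1 + (r/z)²]^(−5/2)
r/z = 0/4.8 = 0; [1+(r/z)²]^(−5/2) = 1.
Δσ_z = 3×2240/(2π×4.8²) × 1 = 46.42 × 1 = 46.42 kPa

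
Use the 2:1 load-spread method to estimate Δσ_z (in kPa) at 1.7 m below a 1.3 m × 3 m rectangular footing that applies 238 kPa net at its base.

Δσ_z ≈ 65.8 kPa

By the 2:1 method the load spreads at 1 horizontal : 2 vertical, so at depth z the loaded area has grown by z in each plan dimension:
Δσ = qBL/((B+z)(L+z)) = 238×1.3×3/((1.3+1.7)(3+1.7)) = 65.83 kPa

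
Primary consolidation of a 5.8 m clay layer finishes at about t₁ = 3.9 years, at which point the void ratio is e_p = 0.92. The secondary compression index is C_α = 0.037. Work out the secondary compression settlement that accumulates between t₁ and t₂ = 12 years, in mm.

Secondary compression: S_s = C_α·H/(1+e_p)·log₁₀(t₂/t₁)
S_s = 0.037×5.8/(1+0.92)×log₁₀(12/3.9)
    = 0.1118 × 0.4881 = 0.05456 m

S_s ≈ 54.6 mm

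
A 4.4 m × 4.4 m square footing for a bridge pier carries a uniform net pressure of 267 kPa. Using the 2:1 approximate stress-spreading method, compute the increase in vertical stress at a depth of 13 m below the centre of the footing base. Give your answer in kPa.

Δσ_z ≈ 17.1 kPa

By the 2:1 method the load spreads at 1 horizontal : 2 vertical, so at depth z the loaded area has grown by z in each plan dimension:
Δσ = qBL/((B+z)(L+z)) = 267×4.4×4.4/((4.4+13)(4.4+13)) = 17.073 kPa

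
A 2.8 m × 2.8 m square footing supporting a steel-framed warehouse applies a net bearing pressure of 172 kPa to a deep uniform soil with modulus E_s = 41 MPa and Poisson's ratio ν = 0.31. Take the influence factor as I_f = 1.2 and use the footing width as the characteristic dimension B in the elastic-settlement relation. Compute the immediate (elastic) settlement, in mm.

Immediate (elastic) settlement: S_e = q·B·(1−ν²)/E_s · I_f.
E_s = 41 MPa = 41000 kPa.
S_e = 172 × 2.8 × (1 − 0.31²) / 41000 × 1.2
    = 172 × 2.8 × 0.9039 / 41000 × 1.2
    = 0.01274 m = 12.74 mm

S_e ≈ 12.7 mm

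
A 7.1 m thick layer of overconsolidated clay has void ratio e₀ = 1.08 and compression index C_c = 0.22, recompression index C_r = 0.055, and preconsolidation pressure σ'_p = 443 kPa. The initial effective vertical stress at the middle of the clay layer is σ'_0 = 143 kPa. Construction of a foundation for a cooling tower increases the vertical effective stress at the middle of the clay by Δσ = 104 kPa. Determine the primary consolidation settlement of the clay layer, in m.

Final effective stress: σ'_f = 143 + 104 = 247 kPa.
σ'_f = 247 ≤ σ'_p = 443 kPa, so the clay remains overconsolidated and only the recompression index applies:
S_c = C_r·H/(1+e₀)·log₁₀(σ'_f/σ'_0) = 0.055×7.1/2.08×log₁₀(247/143)
    = 0.18774 × 0.23736 = 0.04456 m

S_c ≈ 0.0446 m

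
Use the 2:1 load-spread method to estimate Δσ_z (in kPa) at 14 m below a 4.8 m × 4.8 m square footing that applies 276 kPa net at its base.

By the 2:1 method the load spreads at 1 horizontal : 2 vertical, so at depth z the loaded area has grown by z in each plan dimension:
Δσ = qBL/((B+z)(L+z)) = 276×4.8×4.8/((4.8+14)(4.8+14)) = 17.992 kPa

Δσ_z ≈ 18 kPa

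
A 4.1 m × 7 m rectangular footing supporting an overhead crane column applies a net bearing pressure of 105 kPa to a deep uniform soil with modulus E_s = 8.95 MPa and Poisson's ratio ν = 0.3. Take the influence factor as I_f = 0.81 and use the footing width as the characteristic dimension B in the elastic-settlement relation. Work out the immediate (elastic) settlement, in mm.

S_e ≈ 35.5 mm

Immediate (elastic) settlement: S_e = q·B·(1−ν²)/E_s · I_f.
E_s = 8.95 MPa = 8950 kPa.
S_e = 105 × 4.1 × (1 − 0.3²) / 8950 × 0.81
    = 105 × 4.1 × 0.91 / 8950 × 0.81
    = 0.03545 m = 35.45 mm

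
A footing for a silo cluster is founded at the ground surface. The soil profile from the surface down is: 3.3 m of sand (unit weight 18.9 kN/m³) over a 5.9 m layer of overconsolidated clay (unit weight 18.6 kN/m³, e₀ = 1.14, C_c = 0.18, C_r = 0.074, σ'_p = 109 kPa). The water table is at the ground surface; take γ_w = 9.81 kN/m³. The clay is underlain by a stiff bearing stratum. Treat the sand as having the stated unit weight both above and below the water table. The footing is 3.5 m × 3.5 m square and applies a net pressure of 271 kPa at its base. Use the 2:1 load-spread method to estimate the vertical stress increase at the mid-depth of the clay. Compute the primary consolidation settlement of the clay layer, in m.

Mid-depth of clay below the ground surface: z = 3.3 + 5.9/2 = 6.25 m.
Total vertical stress at mid-clay: σ_v = 18.9×3.3 + 18.6×2.95 = 117.24 kPa.
Pore pressure: u = 9.81×(6.25 − 0) = 61.312 kPa.
Initial effective stress: σ'_0 = σ_v − u = 117.24 − 61.312 = 55.928 kPa.
Stress increase at mid-clay by the 2:1 spreading method:
Δσ = qBL/((B+z)(L+z)) = 271×3.5×3.5/((3.5+6.25)(3.5+6.25)) = 34.922 kPa
Final effective stress: σ'_f = 55.928 + 34.922 = 90.85 kPa.
σ'_f = 90.85 ≤ σ'_p = 109 kPa, so the clay remains overconsolidated and only the recompression index applies:
S_c = C_r·H/(1+e₀)·log₁₀(σ'_f/σ'_0) = 0.074×5.9/2.14×log₁₀(90.85/55.928)
    = 0.20402 × 0.2107 = 0.04299 m

S_c ≈ 0.043 m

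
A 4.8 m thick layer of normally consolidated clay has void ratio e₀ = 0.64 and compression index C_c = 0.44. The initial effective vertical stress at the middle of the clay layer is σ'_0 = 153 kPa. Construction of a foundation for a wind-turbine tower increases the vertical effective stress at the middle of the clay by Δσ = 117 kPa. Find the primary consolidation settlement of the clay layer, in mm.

Final effective stress: σ'_f = σ'_0 + Δσ = 153 + 117 = 270 kPa.
Normally consolidated clay, so the full stress increment lies on the virgin compression line:
S_c = C_c·H/(1+e₀)·log₁₀(σ'_f/σ'_0) = 0.44×4.8/(1+0.64)×log₁₀(270/153)
    = 1.2878 × 0.24667 = 0.3177 m

S_c ≈ 318 mm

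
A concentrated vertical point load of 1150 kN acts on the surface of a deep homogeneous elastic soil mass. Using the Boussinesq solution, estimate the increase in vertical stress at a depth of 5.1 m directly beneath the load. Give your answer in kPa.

Boussinesq vertical stress below a point load on an elastic half-space:
Δσ_z = 3P/(2πz²) · [1 + (r/z)²]^(−5/2)
r/z = 0/5.1 = 0; [1+(r/z)²]^(−5/2) = 1.
Δσ_z = 3×1150/(2π×5.1²) × 1 = 21.111 × 1 = 21.11 kPa

Δσ_z ≈ 21.1 kPa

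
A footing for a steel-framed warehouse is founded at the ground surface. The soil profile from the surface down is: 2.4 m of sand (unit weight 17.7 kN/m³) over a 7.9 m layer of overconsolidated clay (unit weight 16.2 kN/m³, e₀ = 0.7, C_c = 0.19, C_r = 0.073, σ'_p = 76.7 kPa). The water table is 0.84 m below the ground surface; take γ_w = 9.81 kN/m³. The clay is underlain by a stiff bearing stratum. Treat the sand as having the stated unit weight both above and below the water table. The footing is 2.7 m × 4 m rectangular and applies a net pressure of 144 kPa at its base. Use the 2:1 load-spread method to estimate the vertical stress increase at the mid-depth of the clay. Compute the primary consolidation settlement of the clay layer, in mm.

Mid-depth of clay below the ground surface: z = 2.4 + 7.9/2 = 6.35 m.
Total vertical stress at mid-clay: σ_v = 17.7×2.4 + 16.2×3.95 = 106.47 kPa.
Pore pressure: u = 9.81×(6.35 − 0.84) = 54.053 kPa.
Initial effective stress: σ'_0 = σ_v − u = 106.47 − 54.053 = 52.417 kPa.
Stress increase at mid-clay by the 2:1 spreading method:
Δσ = qBL/((B+z)(L+z)) = 144×2.7×4/((2.7+6.35)(4+6.35)) = 16.603 kPa
Final effective stress: σ'_f = 52.417 + 16.603 = 69.02 kPa.
σ'_f = 69.02 ≤ σ'_p = 76.7 kPa, so the clay remains overconsolidated and only the recompression index applies:
S_c = C_r·H/(1+e₀)·log₁₀(σ'_f/σ'_0) = 0.073×7.9/1.7×log₁₀(69.02/52.417)
    = 0.33924 × 0.1195 = 0.04054 m

S_c ≈ 40.5 mm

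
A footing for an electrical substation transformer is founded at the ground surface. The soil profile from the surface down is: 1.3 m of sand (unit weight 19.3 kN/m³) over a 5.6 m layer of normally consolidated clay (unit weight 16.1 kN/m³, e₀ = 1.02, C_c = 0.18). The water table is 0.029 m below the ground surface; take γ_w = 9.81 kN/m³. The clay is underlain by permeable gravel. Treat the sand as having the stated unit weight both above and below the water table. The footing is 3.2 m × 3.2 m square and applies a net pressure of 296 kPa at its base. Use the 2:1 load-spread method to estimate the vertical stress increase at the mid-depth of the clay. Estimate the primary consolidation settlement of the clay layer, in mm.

Mid-depth of clay below the ground surface: z = 1.3 + 5.6/2 = 4.1 m.
Total vertical stress at mid-clay: σ_v = 19.3×1.3 + 16.1×2.8 = 70.17 kPa.
Pore pressure: u = 9.81×(4.1 − 0.029) = 39.937 kPa.
Initial effective stress: σ'_0 = σ_v − u = 70.17 − 39.937 = 30.233 kPa.
Stress increase at mid-clay by the 2:1 spreading method:
Δσ = qBL/((B+z)(L+z)) = 296×3.2×3.2/((3.2+4.1)(3.2+4.1)) = 56.878 kPa
Final effective stress: σ'_f = σ'_0 + Δσ = 30.233 + 56.878 = 87.111 kPa.
Normally consolidated clay, so the full stress increment lies on the virgin compression line:
S_c = C_c·H/(1+e₀)·log₁₀(σ'_f/σ'_0) = 0.18×5.6/(1+1.02)×log₁₀(87.111/30.233)
    = 0.49901 × 0.45959 = 0.2293 m

S_c ≈ 229 mm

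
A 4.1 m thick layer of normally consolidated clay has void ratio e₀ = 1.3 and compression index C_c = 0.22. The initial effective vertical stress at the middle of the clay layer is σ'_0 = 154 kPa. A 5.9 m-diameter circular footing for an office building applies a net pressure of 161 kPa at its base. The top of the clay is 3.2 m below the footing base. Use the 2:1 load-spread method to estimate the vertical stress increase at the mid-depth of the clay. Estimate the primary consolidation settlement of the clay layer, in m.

Mid-depth of clay below the footing base: z = 3.2 + 4.1/2 = 5.25 m.
Stress increase at mid-clay by the 2:1 spreading method:
Δσ ≈ qD²/(D+z)² = 161×5.9²/(5.9+5.25)² = 45.08 kPa
Final effective stress: σ'_f = σ'_0 + Δσ = 154 + 45.08 = 199.08 kPa.
Normally consolidated clay, so the full stress increment lies on the virgin compression line:
S_c = C_c·H/(1+e₀)·log₁₀(σ'_f/σ'_0) = 0.22×4.1/(1+1.3)×log₁₀(199.08/154)
    = 0.39217 × 0.11151 = 0.04373 m

S_c ≈ 0.0437 m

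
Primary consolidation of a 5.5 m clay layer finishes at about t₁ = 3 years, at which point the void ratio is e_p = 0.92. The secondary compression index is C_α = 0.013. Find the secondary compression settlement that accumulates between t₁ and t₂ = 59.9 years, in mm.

S_s ≈ 48.4 mm

Secondary compression: S_s = C_α·H/(1+e_p)·log₁₀(t₂/t₁)
S_s = 0.013×5.5/(1+0.92)×log₁₀(59.9/3)
    = 0.03724 × 1.3 = 0.04842 m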